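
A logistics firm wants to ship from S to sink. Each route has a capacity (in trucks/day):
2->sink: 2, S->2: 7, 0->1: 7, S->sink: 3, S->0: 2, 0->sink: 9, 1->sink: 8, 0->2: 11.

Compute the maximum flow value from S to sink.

Augment S->sink: bottleneck 3. Total 3.
Augment S->0->sink: bottleneck 2. Total 5.
Augment S->2->sink: bottleneck 2. Total 7.
No augmenting path remains in the residual graph.

7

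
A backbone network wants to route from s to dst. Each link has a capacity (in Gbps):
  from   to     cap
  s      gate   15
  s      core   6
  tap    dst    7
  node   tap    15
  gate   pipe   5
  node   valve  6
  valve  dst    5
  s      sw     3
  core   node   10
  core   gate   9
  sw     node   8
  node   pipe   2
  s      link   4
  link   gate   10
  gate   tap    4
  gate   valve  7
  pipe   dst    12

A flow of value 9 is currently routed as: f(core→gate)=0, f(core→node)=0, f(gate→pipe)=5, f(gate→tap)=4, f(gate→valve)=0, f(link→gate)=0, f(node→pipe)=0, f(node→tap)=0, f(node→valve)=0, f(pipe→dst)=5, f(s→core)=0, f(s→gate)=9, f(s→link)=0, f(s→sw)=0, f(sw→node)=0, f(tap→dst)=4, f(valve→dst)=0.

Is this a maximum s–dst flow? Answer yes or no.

No

Residual path s→gate→valve→dst has bottleneck 5 > 0.
Pushing 5 along it raises the flow to 14, so the given flow is not maximum.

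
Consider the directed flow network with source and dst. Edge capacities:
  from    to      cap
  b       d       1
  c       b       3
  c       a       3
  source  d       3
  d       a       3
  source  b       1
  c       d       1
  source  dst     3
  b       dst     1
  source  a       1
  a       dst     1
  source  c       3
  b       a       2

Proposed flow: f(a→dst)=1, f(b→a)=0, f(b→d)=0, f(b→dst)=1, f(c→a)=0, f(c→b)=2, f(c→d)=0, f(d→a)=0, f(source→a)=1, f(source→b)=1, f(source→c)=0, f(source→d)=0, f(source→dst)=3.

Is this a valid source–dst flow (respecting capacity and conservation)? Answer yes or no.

No

Conservation fails at c: inflow 0 ≠ outflow 2.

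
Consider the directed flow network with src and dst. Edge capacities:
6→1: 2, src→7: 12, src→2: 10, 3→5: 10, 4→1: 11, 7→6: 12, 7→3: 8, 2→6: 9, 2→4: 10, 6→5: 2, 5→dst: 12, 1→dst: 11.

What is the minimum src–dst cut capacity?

21

Max flow = 21 (via 4 augmenting paths).
In the residual at optimum, the set reachable from src is {1, 2, 4, 6, 7, src}.
Cut edges: 7→3 (cap 8), 6→5 (cap 2), 1→dst (cap 11). Sum = 21.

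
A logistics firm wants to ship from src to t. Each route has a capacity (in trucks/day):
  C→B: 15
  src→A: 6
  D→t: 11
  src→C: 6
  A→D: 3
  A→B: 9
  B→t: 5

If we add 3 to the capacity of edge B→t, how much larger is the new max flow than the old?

3

Original max flow = 8.
After raising cap(B→t), augmenting paths through that edge carry 3 more units.
New max flow = 11. Increase = 3.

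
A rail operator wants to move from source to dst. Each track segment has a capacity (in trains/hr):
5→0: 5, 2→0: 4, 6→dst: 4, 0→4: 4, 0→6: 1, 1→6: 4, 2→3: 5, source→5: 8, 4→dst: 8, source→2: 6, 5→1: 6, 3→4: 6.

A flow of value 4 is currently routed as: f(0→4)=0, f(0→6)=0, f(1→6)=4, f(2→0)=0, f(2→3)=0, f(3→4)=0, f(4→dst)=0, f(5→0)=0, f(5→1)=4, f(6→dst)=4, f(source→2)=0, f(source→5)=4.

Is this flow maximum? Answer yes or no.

Residual path source→5→0→4→dst has bottleneck 4 > 0.
Pushing 4 along it raises the flow to 8, so the given flow is not maximum.

No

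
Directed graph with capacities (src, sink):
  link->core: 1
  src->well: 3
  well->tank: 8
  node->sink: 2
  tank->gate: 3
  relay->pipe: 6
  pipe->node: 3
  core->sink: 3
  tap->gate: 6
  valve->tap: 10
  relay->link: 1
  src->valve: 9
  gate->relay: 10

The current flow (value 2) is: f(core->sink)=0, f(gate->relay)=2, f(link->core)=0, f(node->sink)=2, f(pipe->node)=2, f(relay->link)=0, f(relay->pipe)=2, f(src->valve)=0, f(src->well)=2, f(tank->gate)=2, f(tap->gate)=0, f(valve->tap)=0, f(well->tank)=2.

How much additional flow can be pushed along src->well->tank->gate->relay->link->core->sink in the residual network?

1

Residual capacities along the path: src->well: 1, well->tank: 6, tank->gate: 1, gate->relay: 8, relay->link: 1, link->core: 1, core->sink: 3.
Minimum is 1.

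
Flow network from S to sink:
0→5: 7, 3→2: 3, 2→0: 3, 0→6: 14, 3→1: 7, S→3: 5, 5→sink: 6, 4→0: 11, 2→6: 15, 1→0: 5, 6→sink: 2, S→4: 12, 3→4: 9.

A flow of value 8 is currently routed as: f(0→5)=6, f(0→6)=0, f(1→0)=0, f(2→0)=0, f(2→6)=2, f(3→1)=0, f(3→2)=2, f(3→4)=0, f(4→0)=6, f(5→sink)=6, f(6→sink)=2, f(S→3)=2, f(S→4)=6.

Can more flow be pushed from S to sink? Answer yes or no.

Residual reachable from S: {0, 1, 2, 3, 4, 5, 6, S}; sink is not reachable.
Saturated cut: 6→sink, 5→sink with total capacity 8 = current flow value. Flow is maximum.

No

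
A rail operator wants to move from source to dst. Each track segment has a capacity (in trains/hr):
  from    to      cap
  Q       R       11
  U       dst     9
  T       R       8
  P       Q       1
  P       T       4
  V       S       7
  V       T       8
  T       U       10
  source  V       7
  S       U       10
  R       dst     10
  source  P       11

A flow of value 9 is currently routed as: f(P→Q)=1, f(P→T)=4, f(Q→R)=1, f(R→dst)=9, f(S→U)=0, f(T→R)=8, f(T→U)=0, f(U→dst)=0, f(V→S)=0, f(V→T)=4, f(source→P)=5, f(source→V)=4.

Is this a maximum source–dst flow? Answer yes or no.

Residual path source→V→T→U→dst has bottleneck 3 > 0.
Pushing 3 along it raises the flow to 12, so the given flow is not maximum.

No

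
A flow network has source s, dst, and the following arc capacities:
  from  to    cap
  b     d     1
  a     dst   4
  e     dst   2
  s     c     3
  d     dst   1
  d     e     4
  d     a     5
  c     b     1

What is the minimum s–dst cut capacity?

1

Max flow = 1 (via 1 augmenting path).
In the residual at optimum, the set reachable from s is {c, s}.
Cut edges: c→b (cap 1). Sum = 1.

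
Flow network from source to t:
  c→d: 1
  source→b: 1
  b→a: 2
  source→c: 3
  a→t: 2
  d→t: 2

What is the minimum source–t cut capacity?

Max flow = 2 (via 2 augmenting paths).
In the residual at optimum, the set reachable from source is {c, source}.
Cut edges: c→d (cap 1), source→b (cap 1). Sum = 2.

2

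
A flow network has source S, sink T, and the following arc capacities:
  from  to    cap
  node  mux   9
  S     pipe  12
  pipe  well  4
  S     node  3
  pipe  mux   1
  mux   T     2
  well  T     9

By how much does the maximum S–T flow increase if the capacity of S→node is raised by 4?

0

Original max flow = 6.
Edge S→node does not cross the min cut (source side {S, mux, node, pipe}), so extra capacity there cannot help.
New max flow = 6. Increase = 0.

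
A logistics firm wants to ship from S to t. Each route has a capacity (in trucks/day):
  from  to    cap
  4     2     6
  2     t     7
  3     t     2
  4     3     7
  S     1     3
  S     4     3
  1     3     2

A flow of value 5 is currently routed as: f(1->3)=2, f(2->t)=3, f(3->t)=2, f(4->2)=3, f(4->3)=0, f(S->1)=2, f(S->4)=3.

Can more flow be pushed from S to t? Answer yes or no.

No

Residual reachable from S: {1, S}; t is not reachable.
Saturated cut: S->4, 1->3 with total capacity 5 = current flow value. Flow is maximum.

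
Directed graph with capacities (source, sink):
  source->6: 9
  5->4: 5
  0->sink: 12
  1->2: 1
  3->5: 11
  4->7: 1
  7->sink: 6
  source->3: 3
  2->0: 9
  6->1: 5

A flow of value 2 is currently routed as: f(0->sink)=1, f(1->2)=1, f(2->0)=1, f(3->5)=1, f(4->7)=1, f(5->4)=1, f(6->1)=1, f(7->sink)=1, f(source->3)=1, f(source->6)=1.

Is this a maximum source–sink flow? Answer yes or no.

Residual reachable from source: {1, 3, 4, 5, 6, source}; sink is not reachable.
Saturated cut: 4->7, 1->2 with total capacity 2 = current flow value. Flow is maximum.

Yes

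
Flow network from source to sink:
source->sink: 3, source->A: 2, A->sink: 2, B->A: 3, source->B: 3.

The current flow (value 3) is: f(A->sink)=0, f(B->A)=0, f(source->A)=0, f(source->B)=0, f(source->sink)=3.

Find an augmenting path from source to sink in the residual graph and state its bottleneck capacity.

Residual along source->A->sink: source->A: 2, A->sink: 2.
Bottleneck = min = 2.

source->A->sink, bottleneck 2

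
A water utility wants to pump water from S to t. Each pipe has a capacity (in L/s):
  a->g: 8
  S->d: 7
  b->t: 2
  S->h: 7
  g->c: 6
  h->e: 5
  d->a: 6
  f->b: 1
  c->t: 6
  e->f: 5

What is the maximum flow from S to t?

Augment S->d->a->g->c->t: bottleneck 6. Total 6.
Augment S->h->e->f->b->t: bottleneck 1. Total 7.
No augmenting path remains in the residual graph.

7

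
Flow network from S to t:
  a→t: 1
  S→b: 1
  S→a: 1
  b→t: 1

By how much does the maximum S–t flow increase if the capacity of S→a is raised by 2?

0

Original max flow = 2.
Even with extra capacity on S→a, another cut of capacity 2 remains binding.
New max flow = 2. Increase = 0.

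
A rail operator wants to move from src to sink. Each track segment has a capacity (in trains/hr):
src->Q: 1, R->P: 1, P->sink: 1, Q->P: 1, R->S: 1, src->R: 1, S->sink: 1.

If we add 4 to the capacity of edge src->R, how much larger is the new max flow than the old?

Original max flow = 2.
Even with extra capacity on src->R, another cut of capacity 2 remains binding.
New max flow = 2. Increase = 0.

0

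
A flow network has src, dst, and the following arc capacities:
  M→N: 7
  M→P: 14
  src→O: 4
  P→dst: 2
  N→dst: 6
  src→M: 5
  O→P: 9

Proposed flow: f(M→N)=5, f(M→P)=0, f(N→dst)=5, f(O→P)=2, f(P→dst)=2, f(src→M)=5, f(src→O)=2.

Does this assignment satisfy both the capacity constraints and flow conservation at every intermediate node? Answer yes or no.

Yes

Every edge has 0 ≤ f(e) ≤ cap(e).
At each intermediate node, inflow equals outflow.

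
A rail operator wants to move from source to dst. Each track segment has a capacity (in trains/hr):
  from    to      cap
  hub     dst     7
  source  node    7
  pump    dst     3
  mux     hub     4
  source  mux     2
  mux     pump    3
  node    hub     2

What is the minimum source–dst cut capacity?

Max flow = 4 (via 2 augmenting paths).
In the residual at optimum, the set reachable from source is {node, source}.
Cut edges: source->mux (cap 2), node->hub (cap 2). Sum = 4.

4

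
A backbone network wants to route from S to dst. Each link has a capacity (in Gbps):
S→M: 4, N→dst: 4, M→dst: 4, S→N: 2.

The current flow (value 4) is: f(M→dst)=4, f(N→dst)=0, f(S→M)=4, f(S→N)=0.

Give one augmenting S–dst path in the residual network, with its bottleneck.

Residual along S→N→dst: S→N: 2, N→dst: 4.
Bottleneck = min = 2.

S→N→dst, bottleneck 2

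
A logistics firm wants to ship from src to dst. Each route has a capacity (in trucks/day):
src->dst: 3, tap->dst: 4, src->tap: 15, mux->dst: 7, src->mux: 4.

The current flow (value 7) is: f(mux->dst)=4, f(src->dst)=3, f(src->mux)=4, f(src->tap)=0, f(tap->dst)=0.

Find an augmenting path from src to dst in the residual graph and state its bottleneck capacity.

src->tap->dst, bottleneck 4

Residual along src->tap->dst: src->tap: 15, tap->dst: 4.
Bottleneck = min = 4.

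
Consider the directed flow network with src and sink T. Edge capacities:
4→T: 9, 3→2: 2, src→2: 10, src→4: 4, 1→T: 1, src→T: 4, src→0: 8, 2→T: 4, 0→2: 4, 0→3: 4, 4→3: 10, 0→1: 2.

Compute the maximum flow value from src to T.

Augment src→T: bottleneck 4. Total 4.
Augment src→4→T: bottleneck 4. Total 8.
Augment src→2→T: bottleneck 4. Total 12.
Augment src→0→1→T: bottleneck 1. Total 13.
No augmenting path remains in the residual graph.

13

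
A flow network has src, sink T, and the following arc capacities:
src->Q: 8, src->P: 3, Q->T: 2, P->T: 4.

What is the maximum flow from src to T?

Augment src->P->T: bottleneck 3. Total 3.
Augment src->Q->T: bottleneck 2. Total 5.
No augmenting path remains in the residual graph.

5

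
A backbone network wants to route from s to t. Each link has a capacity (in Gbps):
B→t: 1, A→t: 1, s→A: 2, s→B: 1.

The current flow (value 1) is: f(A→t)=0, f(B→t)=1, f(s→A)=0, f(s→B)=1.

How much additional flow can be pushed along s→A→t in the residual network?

Residual capacities along the path: s→A: 2, A→t: 1.
Minimum is 1.

1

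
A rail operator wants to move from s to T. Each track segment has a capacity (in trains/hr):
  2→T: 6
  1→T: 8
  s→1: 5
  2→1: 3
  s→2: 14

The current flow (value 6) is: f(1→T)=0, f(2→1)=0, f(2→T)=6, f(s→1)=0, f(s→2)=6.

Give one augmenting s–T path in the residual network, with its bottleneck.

s→1→T, bottleneck 5

Residual along s→1→T: s→1: 5, 1→T: 8.
Bottleneck = min = 5.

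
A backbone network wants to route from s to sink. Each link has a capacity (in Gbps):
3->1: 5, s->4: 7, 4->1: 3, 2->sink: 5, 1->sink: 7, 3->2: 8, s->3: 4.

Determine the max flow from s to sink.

7

Augment s->4->1->sink: bottleneck 3. Total 3.
Augment s->3->1->sink: bottleneck 4. Total 7.
No augmenting path remains in the residual graph.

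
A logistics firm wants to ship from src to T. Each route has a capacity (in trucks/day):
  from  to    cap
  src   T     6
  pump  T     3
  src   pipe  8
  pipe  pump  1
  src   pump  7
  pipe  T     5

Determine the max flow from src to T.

Augment src→T: bottleneck 6. Total 6.
Augment src→pipe→T: bottleneck 5. Total 11.
Augment src→pump→T: bottleneck 3. Total 14.
No augmenting path remains in the residual graph.

14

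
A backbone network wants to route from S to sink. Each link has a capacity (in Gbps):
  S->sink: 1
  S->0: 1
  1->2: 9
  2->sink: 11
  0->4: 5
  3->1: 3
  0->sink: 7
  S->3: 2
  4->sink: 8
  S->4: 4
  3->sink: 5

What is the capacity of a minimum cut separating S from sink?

8

Max flow = 8 (via 4 augmenting paths).
In the residual at optimum, the set reachable from S is {S}.
Cut edges: S->0 (cap 1), S->3 (cap 2), S->4 (cap 4), S->sink (cap 1). Sum = 8.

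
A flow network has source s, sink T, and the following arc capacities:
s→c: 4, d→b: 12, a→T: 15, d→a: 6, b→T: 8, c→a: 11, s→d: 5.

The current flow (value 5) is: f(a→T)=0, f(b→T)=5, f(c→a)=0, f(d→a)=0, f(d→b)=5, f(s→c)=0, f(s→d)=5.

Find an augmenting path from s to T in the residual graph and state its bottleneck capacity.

s→c→a→T, bottleneck 4

Residual along s→c→a→T: s→c: 4, c→a: 11, a→T: 15.
Bottleneck = min = 4.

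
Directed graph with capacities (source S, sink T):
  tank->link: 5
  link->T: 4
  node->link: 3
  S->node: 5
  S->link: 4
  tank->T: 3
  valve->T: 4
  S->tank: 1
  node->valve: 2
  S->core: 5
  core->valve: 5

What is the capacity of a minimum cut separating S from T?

9

Max flow = 9 (via 3 augmenting paths).
In the residual at optimum, the set reachable from S is {S, core, link, node, valve}.
Cut edges: S->tank (cap 1), valve->T (cap 4), link->T (cap 4). Sum = 9.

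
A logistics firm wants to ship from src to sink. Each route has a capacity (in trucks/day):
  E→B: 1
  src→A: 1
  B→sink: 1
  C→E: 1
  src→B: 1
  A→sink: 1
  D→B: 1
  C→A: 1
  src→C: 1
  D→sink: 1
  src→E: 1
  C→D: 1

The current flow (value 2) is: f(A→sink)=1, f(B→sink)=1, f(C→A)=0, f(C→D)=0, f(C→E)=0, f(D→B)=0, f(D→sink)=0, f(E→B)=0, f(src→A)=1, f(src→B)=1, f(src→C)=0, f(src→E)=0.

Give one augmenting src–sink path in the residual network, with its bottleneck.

Residual along src→C→D→sink: src→C: 1, C→D: 1, D→sink: 1.
Bottleneck = min = 1.

src→C→D→sink, bottleneck 1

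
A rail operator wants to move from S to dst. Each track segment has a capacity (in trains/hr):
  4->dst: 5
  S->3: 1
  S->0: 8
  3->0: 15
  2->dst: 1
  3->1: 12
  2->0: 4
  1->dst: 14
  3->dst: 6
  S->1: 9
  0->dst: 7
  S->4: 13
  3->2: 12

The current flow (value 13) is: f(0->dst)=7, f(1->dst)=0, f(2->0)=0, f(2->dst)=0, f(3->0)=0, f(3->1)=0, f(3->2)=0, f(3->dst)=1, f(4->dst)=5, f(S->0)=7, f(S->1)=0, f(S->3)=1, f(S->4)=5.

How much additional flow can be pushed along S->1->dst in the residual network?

9

Residual capacities along the path: S->1: 9, 1->dst: 14.
Minimum is 9.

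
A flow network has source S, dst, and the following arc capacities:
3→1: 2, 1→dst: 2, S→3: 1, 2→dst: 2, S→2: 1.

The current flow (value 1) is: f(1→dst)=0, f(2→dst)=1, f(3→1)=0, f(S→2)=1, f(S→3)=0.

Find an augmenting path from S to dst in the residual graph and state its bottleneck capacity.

S→3→1→dst, bottleneck 1

Residual along S→3→1→dst: S→3: 1, 3→1: 2, 1→dst: 2.
Bottleneck = min = 1.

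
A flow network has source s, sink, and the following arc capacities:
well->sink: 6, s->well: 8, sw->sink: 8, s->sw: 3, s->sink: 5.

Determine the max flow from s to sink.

Augment s->sink: bottleneck 5. Total 5.
Augment s->well->sink: bottleneck 6. Total 11.
Augment s->sw->sink: bottleneck 3. Total 14.
No augmenting path remains in the residual graph.

14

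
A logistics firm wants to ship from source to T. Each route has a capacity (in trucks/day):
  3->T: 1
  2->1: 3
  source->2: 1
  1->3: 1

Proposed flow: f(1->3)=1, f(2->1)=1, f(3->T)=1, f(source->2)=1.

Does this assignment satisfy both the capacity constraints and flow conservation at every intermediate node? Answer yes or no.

Every edge has 0 ≤ f(e) ≤ cap(e).
At each intermediate node, inflow equals outflow.

Yes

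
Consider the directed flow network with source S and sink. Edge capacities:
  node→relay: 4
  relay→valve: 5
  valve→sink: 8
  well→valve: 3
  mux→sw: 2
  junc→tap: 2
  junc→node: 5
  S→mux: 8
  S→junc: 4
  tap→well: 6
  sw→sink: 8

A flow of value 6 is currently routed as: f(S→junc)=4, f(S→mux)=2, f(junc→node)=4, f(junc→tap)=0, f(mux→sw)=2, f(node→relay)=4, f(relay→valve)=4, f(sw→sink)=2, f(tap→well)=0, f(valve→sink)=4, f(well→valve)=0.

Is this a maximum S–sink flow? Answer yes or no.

Residual reachable from S: {S, mux}; sink is not reachable.
Saturated cut: mux→sw, S→junc with total capacity 6 = current flow value. Flow is maximum.

Yes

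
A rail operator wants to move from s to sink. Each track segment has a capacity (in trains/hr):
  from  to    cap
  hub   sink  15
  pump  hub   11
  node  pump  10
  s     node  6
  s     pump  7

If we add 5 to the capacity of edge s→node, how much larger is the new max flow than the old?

0

Original max flow = 11.
Edge s→node does not cross the min cut (source side {node, pump, s}), so extra capacity there cannot help.
New max flow = 11. Increase = 0.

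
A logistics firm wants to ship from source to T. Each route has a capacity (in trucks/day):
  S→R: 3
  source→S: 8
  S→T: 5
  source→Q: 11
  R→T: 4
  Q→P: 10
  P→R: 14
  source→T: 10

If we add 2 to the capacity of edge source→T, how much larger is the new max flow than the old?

2

Original max flow = 19.
After raising cap(source→T), augmenting paths through that edge carry 2 more units.
New max flow = 21. Increase = 2.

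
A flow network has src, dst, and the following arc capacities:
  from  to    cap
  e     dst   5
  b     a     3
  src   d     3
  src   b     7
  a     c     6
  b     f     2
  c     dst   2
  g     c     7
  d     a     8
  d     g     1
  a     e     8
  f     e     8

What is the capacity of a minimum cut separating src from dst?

7

Max flow = 7 (via 3 augmenting paths).
In the residual at optimum, the set reachable from src is {a, b, c, d, e, f, g, src}.
Cut edges: e→dst (cap 5), c→dst (cap 2). Sum = 7.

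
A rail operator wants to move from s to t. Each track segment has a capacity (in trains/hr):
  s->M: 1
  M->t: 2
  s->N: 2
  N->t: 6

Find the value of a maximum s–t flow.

Augment s->N->t: bottleneck 2. Total 2.
Augment s->M->t: bottleneck 1. Total 3.
No augmenting path remains in the residual graph.

3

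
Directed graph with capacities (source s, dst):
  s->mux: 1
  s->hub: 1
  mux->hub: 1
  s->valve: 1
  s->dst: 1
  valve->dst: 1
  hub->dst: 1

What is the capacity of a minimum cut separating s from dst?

Max flow = 3 (via 3 augmenting paths).
In the residual at optimum, the set reachable from s is {hub, mux, s}.
Cut edges: s->valve (cap 1), s->dst (cap 1), hub->dst (cap 1). Sum = 3.

3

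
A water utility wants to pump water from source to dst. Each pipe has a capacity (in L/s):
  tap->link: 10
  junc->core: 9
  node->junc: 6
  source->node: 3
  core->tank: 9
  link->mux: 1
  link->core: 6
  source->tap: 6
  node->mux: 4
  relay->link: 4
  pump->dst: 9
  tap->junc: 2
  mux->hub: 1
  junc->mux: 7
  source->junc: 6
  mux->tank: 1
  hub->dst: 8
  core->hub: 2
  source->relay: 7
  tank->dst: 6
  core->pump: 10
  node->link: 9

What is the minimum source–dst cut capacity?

Max flow = 17 (via 9 augmenting paths).
In the residual at optimum, the set reachable from source is {junc, link, mux, node, relay, source, tap}.
Cut edges: link->core (cap 6), junc->core (cap 9), mux->hub (cap 1), mux->tank (cap 1). Sum = 17.

17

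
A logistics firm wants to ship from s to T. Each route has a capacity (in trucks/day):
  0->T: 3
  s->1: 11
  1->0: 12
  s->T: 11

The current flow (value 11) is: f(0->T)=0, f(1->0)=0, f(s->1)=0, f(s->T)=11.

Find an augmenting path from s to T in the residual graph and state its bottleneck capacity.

Residual along s->1->0->T: s->1: 11, 1->0: 12, 0->T: 3.
Bottleneck = min = 3.

s->1->0->T, bottleneck 3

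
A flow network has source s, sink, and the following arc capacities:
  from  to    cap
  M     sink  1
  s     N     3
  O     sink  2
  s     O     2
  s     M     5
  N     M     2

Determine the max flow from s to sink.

Augment s->M->sink: bottleneck 1. Total 1.
Augment s->O->sink: bottleneck 2. Total 3.
No augmenting path remains in the residual graph.

3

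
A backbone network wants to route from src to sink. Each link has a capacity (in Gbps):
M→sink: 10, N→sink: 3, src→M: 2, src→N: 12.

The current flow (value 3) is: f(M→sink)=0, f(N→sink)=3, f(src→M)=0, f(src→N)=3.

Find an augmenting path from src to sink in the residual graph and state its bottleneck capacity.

src→M→sink, bottleneck 2

Residual along src→M→sink: src→M: 2, M→sink: 10.
Bottleneck = min = 2.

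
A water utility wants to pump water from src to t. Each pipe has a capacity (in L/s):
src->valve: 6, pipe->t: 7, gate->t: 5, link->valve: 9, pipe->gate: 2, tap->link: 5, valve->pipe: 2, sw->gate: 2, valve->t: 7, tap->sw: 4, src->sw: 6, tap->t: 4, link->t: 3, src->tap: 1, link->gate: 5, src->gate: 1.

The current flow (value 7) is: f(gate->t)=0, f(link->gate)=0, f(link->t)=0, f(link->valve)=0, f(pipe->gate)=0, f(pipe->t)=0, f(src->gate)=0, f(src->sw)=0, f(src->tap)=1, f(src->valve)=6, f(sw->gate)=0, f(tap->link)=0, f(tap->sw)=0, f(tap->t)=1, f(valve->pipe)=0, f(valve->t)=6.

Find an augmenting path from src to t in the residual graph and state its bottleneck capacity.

Residual along src->gate->t: src->gate: 1, gate->t: 5.
Bottleneck = min = 1.

src->gate->t, bottleneck 1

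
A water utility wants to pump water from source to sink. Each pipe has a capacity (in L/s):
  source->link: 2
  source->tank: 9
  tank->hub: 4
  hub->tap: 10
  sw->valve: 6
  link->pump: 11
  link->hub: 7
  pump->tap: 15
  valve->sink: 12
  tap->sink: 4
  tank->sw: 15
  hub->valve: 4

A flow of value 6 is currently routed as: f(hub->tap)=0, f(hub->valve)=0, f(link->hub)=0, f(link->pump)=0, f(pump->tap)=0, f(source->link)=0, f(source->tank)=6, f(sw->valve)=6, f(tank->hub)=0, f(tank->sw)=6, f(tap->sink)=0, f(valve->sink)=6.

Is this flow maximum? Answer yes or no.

No

Residual path source->tank->hub->valve->sink has bottleneck 3 > 0.
Pushing 3 along it raises the flow to 9, so the given flow is not maximum.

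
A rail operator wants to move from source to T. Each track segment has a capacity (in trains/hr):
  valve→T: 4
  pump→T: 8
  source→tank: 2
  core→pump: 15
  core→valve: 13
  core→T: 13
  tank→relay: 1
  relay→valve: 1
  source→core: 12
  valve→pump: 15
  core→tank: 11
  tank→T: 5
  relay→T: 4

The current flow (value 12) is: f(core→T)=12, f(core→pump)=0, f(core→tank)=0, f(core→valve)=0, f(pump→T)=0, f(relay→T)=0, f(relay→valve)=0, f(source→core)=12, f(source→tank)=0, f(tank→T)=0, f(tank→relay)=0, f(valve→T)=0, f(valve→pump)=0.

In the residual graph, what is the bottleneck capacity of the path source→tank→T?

2

Residual capacities along the path: source→tank: 2, tank→T: 5.
Minimum is 2.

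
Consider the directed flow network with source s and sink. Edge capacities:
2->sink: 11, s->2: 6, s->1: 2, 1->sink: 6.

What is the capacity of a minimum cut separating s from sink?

8

Max flow = 8 (via 2 augmenting paths).
In the residual at optimum, the set reachable from s is {s}.
Cut edges: s->1 (cap 2), s->2 (cap 6). Sum = 8.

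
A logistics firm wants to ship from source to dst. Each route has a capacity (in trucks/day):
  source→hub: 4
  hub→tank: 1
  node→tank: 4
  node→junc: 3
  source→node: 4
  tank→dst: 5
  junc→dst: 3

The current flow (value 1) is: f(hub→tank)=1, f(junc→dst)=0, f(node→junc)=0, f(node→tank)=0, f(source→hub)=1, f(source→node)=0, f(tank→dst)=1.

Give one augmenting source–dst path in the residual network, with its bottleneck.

Residual along source→node→tank→dst: source→node: 4, node→tank: 4, tank→dst: 4.
Bottleneck = min = 4.

source→node→tank→dst, bottleneck 4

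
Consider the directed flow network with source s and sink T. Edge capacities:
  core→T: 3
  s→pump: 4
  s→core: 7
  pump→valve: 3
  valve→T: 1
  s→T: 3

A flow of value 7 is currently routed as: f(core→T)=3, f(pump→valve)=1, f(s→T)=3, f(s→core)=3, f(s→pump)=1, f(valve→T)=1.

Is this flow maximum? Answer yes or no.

Yes

Residual reachable from s: {core, pump, s, valve}; T is not reachable.
Saturated cut: s→T, core→T, valve→T with total capacity 7 = current flow value. Flow is maximum.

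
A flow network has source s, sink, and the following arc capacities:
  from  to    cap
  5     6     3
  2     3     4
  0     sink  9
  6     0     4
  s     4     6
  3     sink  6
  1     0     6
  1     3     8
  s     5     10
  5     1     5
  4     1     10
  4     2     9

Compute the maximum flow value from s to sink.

Augment s→4→2→3→sink: bottleneck 4. Total 4.
Augment s→4→1→3→sink: bottleneck 2. Total 6.
Augment s→5→1→0→sink: bottleneck 5. Total 11.
Augment s→5→6→0→sink: bottleneck 3. Total 14.
No augmenting path remains in the residual graph.

14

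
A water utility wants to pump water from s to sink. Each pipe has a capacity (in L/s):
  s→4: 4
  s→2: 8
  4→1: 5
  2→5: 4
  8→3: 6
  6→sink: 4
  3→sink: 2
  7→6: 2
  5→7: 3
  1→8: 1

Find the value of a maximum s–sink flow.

3

Augment s→4→1→8→3→sink: bottleneck 1. Total 1.
Augment s→2→5→7→6→sink: bottleneck 2. Total 3.
No augmenting path remains in the residual graph.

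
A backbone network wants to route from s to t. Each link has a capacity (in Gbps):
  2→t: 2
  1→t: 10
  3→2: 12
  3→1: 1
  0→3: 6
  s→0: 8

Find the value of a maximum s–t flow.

3

Augment s→0→3→1→t: bottleneck 1. Total 1.
Augment s→0→3→2→t: bottleneck 2. Total 3.
No augmenting path remains in the residual graph.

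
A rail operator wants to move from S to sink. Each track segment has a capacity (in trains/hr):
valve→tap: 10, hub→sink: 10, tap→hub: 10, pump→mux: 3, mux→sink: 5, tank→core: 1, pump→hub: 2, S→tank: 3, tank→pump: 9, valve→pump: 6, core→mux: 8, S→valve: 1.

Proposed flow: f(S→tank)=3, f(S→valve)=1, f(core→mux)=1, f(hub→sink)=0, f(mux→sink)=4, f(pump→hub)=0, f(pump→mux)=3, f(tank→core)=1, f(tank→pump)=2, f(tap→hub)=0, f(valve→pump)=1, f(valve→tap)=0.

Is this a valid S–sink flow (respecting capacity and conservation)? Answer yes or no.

Yes

Every edge has 0 ≤ f(e) ≤ cap(e).
At each intermediate node, inflow equals outflow.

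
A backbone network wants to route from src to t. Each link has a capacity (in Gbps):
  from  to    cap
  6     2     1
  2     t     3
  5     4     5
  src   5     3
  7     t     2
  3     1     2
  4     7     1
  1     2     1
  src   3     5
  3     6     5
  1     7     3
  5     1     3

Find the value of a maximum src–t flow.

4

Augment src→3→6→2→t: bottleneck 1. Total 1.
Augment src→3→1→2→t: bottleneck 1. Total 2.
Augment src→3→1→7→t: bottleneck 1. Total 3.
Augment src→5→1→7→t: bottleneck 1. Total 4.
No augmenting path remains in the residual graph.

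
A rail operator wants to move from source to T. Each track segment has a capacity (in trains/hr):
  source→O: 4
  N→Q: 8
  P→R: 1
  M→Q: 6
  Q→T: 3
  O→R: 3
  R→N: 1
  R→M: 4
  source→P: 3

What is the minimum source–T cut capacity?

Max flow = 3 (via 2 augmenting paths).
In the residual at optimum, the set reachable from source is {M, N, O, P, Q, R, source}.
Cut edges: Q→T (cap 3). Sum = 3.

3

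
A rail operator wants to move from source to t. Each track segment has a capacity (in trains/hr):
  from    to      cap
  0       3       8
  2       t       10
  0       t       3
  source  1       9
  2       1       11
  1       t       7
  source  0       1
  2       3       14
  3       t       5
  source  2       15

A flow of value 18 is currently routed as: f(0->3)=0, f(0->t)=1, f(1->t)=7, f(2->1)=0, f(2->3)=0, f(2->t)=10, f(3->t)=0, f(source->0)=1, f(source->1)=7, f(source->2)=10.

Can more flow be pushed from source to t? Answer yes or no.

Yes

Residual path source->2->3->t has bottleneck 5 > 0.
Pushing 5 along it raises the flow to 23, so the given flow is not maximum.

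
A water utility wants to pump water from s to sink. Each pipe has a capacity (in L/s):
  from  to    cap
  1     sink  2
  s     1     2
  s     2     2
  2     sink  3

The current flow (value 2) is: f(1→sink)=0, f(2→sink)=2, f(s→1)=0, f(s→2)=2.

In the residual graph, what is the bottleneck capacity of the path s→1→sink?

Residual capacities along the path: s→1: 2, 1→sink: 2.
Minimum is 2.

2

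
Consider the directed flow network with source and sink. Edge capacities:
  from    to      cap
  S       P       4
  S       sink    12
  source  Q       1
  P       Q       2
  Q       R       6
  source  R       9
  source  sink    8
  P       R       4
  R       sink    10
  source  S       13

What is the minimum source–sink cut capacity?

Max flow = 30 (via 4 augmenting paths).
In the residual at optimum, the set reachable from source is {P, Q, R, S, source}.
Cut edges: source->sink (cap 8), S->sink (cap 12), R->sink (cap 10). Sum = 30.

30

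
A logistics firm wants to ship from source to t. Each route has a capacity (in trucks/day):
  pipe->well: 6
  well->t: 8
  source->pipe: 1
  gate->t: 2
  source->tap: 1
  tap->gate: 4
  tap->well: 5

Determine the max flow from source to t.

2

Augment source->tap->gate->t: bottleneck 1. Total 1.
Augment source->pipe->well->t: bottleneck 1. Total 2.
No augmenting path remains in the residual graph.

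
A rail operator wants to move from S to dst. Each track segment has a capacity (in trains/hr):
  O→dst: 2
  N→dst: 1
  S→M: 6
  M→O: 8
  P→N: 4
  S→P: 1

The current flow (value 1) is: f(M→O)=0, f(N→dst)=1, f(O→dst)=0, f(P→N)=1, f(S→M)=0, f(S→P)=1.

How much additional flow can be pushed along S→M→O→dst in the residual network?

Residual capacities along the path: S→M: 6, M→O: 8, O→dst: 2.
Minimum is 2.

2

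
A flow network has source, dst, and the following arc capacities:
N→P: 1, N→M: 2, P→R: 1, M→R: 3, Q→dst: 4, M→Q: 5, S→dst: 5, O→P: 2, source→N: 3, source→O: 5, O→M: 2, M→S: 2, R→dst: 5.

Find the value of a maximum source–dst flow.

Augment source→O→P→R→dst: bottleneck 1. Total 1.
Augment source→O→M→Q→dst: bottleneck 2. Total 3.
Augment source→N→M→Q→dst: bottleneck 2. Total 5.
No augmenting path remains in the residual graph.

5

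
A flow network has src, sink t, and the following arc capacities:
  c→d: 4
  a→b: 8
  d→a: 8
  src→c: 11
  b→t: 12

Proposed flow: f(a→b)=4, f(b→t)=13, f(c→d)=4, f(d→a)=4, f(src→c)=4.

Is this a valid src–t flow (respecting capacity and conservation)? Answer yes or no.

No

Capacity violated on b→t: flow 13 > capacity 12.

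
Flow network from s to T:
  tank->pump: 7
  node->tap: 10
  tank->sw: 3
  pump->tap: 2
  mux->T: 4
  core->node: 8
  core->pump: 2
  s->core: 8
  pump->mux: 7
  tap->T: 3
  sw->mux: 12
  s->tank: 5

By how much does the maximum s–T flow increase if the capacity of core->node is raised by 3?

Original max flow = 7.
Edge core->node does not cross the min cut (source side {core, mux, node, pump, s, sw, tank, tap}), so extra capacity there cannot help.
New max flow = 7. Increase = 0.

0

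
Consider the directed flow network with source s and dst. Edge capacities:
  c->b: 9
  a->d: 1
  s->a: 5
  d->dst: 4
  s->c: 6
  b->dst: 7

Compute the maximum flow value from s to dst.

7

Augment s->c->b->dst: bottleneck 6. Total 6.
Augment s->a->d->dst: bottleneck 1. Total 7.
No augmenting path remains in the residual graph.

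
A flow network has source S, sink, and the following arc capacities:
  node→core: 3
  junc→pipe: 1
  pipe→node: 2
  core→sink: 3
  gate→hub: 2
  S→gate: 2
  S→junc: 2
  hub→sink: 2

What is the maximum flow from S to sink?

Augment S→gate→hub→sink: bottleneck 2. Total 2.
Augment S→junc→pipe→node→core→sink: bottleneck 1. Total 3.
No augmenting path remains in the residual graph.

3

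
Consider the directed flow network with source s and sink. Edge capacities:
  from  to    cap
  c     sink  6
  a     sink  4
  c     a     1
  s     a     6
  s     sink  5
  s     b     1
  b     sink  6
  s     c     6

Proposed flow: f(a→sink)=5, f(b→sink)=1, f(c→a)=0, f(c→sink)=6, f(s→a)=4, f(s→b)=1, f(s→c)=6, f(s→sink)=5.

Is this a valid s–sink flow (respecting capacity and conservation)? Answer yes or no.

No

Capacity violated on a→sink: flow 5 > capacity 4.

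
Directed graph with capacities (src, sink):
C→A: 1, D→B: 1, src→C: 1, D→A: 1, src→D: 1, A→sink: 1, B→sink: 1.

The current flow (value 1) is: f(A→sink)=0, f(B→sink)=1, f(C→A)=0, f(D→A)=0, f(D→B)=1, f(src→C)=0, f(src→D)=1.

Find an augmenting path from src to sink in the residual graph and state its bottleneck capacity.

Residual along src→C→A→sink: src→C: 1, C→A: 1, A→sink: 1.
Bottleneck = min = 1.

src→C→A→sink, bottleneck 1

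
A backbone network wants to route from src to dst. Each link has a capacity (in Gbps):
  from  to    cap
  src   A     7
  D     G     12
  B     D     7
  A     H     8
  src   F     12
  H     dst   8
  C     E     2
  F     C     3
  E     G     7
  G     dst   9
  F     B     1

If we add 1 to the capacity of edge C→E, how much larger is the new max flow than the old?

Original max flow = 10.
After raising cap(C→E), augmenting paths through that edge carry 1 more unit.
New max flow = 11. Increase = 1.

1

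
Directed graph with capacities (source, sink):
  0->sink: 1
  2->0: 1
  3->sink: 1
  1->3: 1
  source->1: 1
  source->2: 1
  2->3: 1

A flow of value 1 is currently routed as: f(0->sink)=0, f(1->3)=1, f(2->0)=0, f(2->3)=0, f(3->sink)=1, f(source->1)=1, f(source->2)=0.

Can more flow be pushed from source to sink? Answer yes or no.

Residual path source->2->0->sink has bottleneck 1 > 0.
Pushing 1 along it raises the flow to 2, so the given flow is not maximum.

Yes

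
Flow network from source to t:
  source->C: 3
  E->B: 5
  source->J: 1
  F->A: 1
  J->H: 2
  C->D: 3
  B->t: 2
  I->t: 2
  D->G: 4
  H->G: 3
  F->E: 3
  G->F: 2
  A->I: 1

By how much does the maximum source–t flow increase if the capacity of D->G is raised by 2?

Original max flow = 2.
Edge D->G does not cross the min cut (source side {C, D, G, H, J, source}), so extra capacity there cannot help.
New max flow = 2. Increase = 0.

0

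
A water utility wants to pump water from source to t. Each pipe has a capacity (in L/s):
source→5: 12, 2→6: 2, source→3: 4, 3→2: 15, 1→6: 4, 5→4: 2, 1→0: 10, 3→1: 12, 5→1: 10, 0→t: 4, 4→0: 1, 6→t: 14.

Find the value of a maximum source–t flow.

Augment source→3→2→6→t: bottleneck 2. Total 2.
Augment source→3→1→6→t: bottleneck 2. Total 4.
Augment source→5→1→6→t: bottleneck 2. Total 6.
Augment source→5→1→0→t: bottleneck 4. Total 10.
No augmenting path remains in the residual graph.

10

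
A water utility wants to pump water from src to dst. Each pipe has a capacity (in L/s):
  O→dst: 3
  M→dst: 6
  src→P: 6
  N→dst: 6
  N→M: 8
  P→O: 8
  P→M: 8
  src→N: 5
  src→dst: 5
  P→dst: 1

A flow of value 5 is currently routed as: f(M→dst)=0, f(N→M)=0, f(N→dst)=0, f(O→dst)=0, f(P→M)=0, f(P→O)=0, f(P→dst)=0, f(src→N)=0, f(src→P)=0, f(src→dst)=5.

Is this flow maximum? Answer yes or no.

Residual path src→P→dst has bottleneck 1 > 0.
Pushing 1 along it raises the flow to 6, so the given flow is not maximum.

No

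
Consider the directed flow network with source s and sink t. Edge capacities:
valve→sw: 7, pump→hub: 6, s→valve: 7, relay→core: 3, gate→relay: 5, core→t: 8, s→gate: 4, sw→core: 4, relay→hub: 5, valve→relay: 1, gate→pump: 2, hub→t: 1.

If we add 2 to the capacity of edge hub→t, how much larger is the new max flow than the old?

Original max flow = 8.
After raising cap(hub→t), augmenting paths through that edge carry 1 more unit.
New max flow = 9. Increase = 1.

1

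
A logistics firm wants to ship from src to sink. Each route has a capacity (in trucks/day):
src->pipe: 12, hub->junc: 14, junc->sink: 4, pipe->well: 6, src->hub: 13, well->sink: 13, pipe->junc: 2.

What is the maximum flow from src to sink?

Augment src->hub->junc->sink: bottleneck 4. Total 4.
Augment src->pipe->well->sink: bottleneck 6. Total 10.
No augmenting path remains in the residual graph.

10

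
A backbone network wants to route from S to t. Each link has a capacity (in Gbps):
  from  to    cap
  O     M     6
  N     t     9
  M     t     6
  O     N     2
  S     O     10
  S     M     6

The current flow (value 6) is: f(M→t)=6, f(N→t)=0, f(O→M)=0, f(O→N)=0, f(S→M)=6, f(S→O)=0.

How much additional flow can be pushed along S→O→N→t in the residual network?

Residual capacities along the path: S→O: 10, O→N: 2, N→t: 9.
Minimum is 2.

2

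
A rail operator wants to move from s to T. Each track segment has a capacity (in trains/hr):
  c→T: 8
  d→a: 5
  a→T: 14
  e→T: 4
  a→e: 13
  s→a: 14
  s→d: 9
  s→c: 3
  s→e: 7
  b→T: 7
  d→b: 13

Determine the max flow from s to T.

28

Augment s→c→T: bottleneck 3. Total 3.
Augment s→a→T: bottleneck 14. Total 17.
Augment s→e→T: bottleneck 4. Total 21.
Augment s→d→b→T: bottleneck 7. Total 28.
No augmenting path remains in the residual graph.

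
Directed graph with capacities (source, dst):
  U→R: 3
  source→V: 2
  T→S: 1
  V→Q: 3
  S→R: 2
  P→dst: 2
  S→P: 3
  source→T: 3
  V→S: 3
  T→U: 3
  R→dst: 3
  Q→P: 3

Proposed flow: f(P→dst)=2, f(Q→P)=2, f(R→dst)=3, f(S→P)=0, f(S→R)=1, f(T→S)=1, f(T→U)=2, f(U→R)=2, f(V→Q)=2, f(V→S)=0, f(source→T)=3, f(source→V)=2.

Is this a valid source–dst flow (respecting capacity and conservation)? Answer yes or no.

Yes

Every edge has 0 ≤ f(e) ≤ cap(e).
At each intermediate node, inflow equals outflow.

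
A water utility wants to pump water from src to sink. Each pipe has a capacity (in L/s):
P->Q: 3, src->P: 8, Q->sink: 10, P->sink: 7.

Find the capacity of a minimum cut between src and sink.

Max flow = 8 (via 2 augmenting paths).
In the residual at optimum, the set reachable from src is {src}.
Cut edges: src->P (cap 8). Sum = 8.

8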